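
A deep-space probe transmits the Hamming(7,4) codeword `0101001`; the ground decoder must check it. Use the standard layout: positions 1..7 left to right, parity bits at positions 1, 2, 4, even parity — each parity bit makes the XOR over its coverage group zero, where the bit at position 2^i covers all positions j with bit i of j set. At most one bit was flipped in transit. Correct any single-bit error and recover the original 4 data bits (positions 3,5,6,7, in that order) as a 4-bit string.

0001

s1: b1⊕b3⊕b5⊕b7 = 0⊕0⊕0⊕1 = 1
s2: b2⊕b3⊕b6⊕b7 = 1⊕0⊕0⊕1 = 0
s4: b4⊕b5⊕b6⊕b7 = 1⊕0⊕0⊕1 = 0
Syndrome (s4...s1) = 001 → position 1.
Flip bit 1: corrected codeword = 1101001
Data bits at positions 3,5,6,7: 0001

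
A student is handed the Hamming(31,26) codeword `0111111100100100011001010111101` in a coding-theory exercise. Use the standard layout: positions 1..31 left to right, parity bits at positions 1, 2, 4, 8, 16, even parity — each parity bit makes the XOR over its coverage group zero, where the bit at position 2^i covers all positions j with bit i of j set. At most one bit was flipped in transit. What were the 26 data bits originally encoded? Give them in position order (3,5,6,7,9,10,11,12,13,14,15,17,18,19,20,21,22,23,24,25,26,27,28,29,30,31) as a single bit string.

11110010010011001010110101

s1: b1⊕b3⊕b5⊕b7⊕b9⊕b11⊕b13⊕b15⊕b17⊕b19⊕b21⊕b23⊕b25⊕b27⊕b29⊕b31 = 0⊕1⊕1⊕1⊕0⊕1⊕0⊕0⊕0⊕1⊕0⊕0⊕0⊕1⊕1⊕1 = 0
s2: b2⊕b3⊕b6⊕b7⊕b10⊕b11⊕b14⊕b15⊕b18⊕b19⊕b22⊕b23⊕b26⊕b27⊕b30⊕b31 = 1⊕1⊕1⊕1⊕0⊕1⊕1⊕0⊕1⊕1⊕1⊕0⊕1⊕1⊕0⊕1 = 0
s4: b4⊕b5⊕b6⊕b7⊕b12⊕b13⊕b14⊕b15⊕b20⊕b21⊕b22⊕b23⊕b28⊕b29⊕b30⊕b31 = 1⊕1⊕1⊕1⊕0⊕0⊕1⊕0⊕0⊕0⊕1⊕0⊕1⊕1⊕0⊕1 = 1
s8: b8⊕b9⊕b10⊕b11⊕b12⊕b13⊕b14⊕b15⊕b24⊕b25⊕b26⊕b27⊕b28⊕b29⊕b30⊕b31 = 1⊕0⊕0⊕1⊕0⊕0⊕1⊕0⊕1⊕0⊕1⊕1⊕1⊕1⊕0⊕1 = 1
s16: b16⊕b17⊕b18⊕b19⊕b20⊕b21⊕b22⊕b23⊕b24⊕b25⊕b26⊕b27⊕b28⊕b29⊕b30⊕b31 = 0⊕0⊕1⊕1⊕0⊕0⊕1⊕0⊕1⊕0⊕1⊕1⊕1⊕1⊕0⊕1 = 1
Syndrome (s16...s1) = 11100 → position 28.
Flip bit 28: corrected codeword = 0111111100100100011001010110101
Data bits at positions 3,5,6,7,9,10,11,12,13,14,15,17,18,19,20,21,22,23,24,25,26,27,28,29,30,31: 11110010010011001010110101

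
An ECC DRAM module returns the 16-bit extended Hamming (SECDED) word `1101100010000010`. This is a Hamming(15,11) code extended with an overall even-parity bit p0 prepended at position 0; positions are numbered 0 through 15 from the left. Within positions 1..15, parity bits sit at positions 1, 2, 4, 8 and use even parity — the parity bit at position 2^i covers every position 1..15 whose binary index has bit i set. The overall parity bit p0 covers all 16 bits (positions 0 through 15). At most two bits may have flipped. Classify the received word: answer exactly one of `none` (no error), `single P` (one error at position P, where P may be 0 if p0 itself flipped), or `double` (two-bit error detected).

s1: b1⊕b3⊕b5⊕b7⊕b9⊕b11⊕b13⊕b15 = 1⊕1⊕0⊕0⊕0⊕0⊕0⊕0 = 0
s2: b2⊕b3⊕b6⊕b7⊕b10⊕b11⊕b14⊕b15 = 0⊕1⊕0⊕0⊕0⊕0⊕1⊕0 = 0
s4: b4⊕b5⊕b6⊕b7⊕b12⊕b13⊕b14⊕b15 = 1⊕0⊕0⊕0⊕0⊕0⊕1⊕0 = 0
s8: b8⊕b9⊕b10⊕b11⊕b12⊕b13⊕b14⊕b15 = 1⊕0⊕0⊕0⊕0⊕0⊕1⊕0 = 0
Syndrome (s8...s1) = 0000 → position 0 (no error).
Overall parity (XOR of all 16 bits, including p0): 1⊕1⊕0⊕1⊕1⊕0⊕0⊕0⊕1⊕0⊕0⊕0⊕0⊕0⊕1⊕0 = 0
Overall=0, syndrome position=0 → no error.

none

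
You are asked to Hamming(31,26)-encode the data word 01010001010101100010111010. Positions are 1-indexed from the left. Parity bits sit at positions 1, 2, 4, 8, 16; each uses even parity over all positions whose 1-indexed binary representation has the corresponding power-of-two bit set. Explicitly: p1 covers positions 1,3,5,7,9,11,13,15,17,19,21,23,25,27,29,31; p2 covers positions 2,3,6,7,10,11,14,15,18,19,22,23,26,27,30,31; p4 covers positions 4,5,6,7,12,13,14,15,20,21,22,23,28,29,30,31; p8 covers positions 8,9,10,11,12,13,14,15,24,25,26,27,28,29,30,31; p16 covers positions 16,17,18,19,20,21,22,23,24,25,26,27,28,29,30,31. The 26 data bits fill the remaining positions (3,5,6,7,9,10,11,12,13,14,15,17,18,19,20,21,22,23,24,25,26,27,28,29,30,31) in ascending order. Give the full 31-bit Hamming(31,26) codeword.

1001101100010100101100010111010

Place data bits at non-power-of-two positions: b3=0, b5=1, b6=0, b7=1, b9=0, b10=0, b11=0, b12=1, b13=0, b14=1, b15=0, b17=1, b18=0, b19=1, b20=1, b21=0, b22=0, b23=0, b24=1, b25=0, b26=1, b27=1, b28=1, b29=0, b30=1, b31=0.
p1 = XOR of data positions {3,5,7,9,11,13,15,17,19,21,23,25,27,29,31} = 0⊕1⊕1⊕0⊕0⊕0⊕0⊕1⊕1⊕0⊕0⊕0⊕1⊕0⊕0 = 1
p2 = XOR of data positions {3,6,7,10,11,14,15,18,19,22,23,26,27,30,31} = 0⊕0⊕1⊕0⊕0⊕1⊕0⊕0⊕1⊕0⊕0⊕1⊕1⊕1⊕0 = 0
p4 = XOR of data positions {5,6,7,12,13,14,15,20,21,22,23,28,29,30,31} = 1⊕0⊕1⊕1⊕0⊕1⊕0⊕1⊕0⊕0⊕0⊕1⊕0⊕1⊕0 = 1
p8 = XOR of data positions {9,10,11,12,13,14,15,24,25,26,27,28,29,30,31} = 0⊕0⊕0⊕1⊕0⊕1⊕0⊕1⊕0⊕1⊕1⊕1⊕0⊕1⊕0 = 1
p16 = XOR of data positions {17,18,19,20,21,22,23,24,25,26,27,28,29,30,31} = 1⊕0⊕1⊕1⊕0⊕0⊕0⊕1⊕0⊕1⊕1⊕1⊕0⊕1⊕0 = 0
Codeword b1..b31 = 1001101100010100101100010111010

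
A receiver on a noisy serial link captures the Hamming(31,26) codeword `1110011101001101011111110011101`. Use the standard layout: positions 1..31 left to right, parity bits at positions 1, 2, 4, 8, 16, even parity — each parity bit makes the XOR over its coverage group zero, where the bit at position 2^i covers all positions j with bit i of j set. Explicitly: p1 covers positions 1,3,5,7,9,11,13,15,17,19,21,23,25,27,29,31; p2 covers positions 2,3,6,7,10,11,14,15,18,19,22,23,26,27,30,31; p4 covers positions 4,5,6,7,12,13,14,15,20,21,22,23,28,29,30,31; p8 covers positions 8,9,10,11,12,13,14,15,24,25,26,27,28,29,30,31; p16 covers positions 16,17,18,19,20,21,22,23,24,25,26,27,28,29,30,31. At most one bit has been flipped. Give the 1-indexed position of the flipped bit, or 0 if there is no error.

12

s1: b1⊕b3⊕b5⊕b7⊕b9⊕b11⊕b13⊕b15⊕b17⊕b19⊕b21⊕b23⊕b25⊕b27⊕b29⊕b31 = 1⊕1⊕0⊕1⊕0⊕0⊕1⊕0⊕0⊕1⊕1⊕1⊕0⊕1⊕1⊕1 = 0
s2: b2⊕b3⊕b6⊕b7⊕b10⊕b11⊕b14⊕b15⊕b18⊕b19⊕b22⊕b23⊕b26⊕b27⊕b30⊕b31 = 1⊕1⊕1⊕1⊕1⊕0⊕1⊕0⊕1⊕1⊕1⊕1⊕0⊕1⊕0⊕1 = 0
s4: b4⊕b5⊕b6⊕b7⊕b12⊕b13⊕b14⊕b15⊕b20⊕b21⊕b22⊕b23⊕b28⊕b29⊕b30⊕b31 = 0⊕0⊕1⊕1⊕0⊕1⊕1⊕0⊕1⊕1⊕1⊕1⊕1⊕1⊕0⊕1 = 1
s8: b8⊕b9⊕b10⊕b11⊕b12⊕b13⊕b14⊕b15⊕b24⊕b25⊕b26⊕b27⊕b28⊕b29⊕b30⊕b31 = 1⊕0⊕1⊕0⊕0⊕1⊕1⊕0⊕1⊕0⊕0⊕1⊕1⊕1⊕0⊕1 = 1
s16: b16⊕b17⊕b18⊕b19⊕b20⊕b21⊕b22⊕b23⊕b24⊕b25⊕b26⊕b27⊕b28⊕b29⊕b30⊕b31 = 1⊕0⊕1⊕1⊕1⊕1⊕1⊕1⊕1⊕0⊕0⊕1⊕1⊕1⊕0⊕1 = 0
Syndrome (s16...s1) = 01100 → position 12.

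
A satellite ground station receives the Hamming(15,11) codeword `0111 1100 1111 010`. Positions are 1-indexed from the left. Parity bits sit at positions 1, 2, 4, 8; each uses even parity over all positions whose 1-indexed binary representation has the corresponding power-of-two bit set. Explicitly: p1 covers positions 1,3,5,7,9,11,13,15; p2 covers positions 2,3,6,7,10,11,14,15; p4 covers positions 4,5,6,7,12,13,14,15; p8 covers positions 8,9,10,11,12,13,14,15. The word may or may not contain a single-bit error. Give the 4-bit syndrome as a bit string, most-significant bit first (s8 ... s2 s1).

s1: b1⊕b3⊕b5⊕b7⊕b9⊕b11⊕b13⊕b15 = 0⊕1⊕1⊕0⊕1⊕1⊕0⊕0 = 0
s2: b2⊕b3⊕b6⊕b7⊕b10⊕b11⊕b14⊕b15 = 1⊕1⊕1⊕0⊕1⊕1⊕1⊕0 = 0
s4: b4⊕b5⊕b6⊕b7⊕b12⊕b13⊕b14⊕b15 = 1⊕1⊕1⊕0⊕1⊕0⊕1⊕0 = 1
s8: b8⊕b9⊕b10⊕b11⊕b12⊕b13⊕b14⊕b15 = 0⊕1⊕1⊕1⊕1⊕0⊕1⊕0 = 1
Syndrome (s8...s1) = 1100 → position 12.

1100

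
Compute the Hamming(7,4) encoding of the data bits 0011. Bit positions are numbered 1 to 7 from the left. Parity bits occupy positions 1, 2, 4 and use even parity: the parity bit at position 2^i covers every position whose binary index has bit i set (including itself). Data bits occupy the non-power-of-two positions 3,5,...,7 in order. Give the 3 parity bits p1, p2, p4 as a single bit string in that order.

100

Place data bits at non-power-of-two positions: b3=0, b5=0, b6=1, b7=1.
p1 = XOR of data positions {3,5,7} = 0⊕0⊕1 = 1
p2 = XOR of data positions {3,6,7} = 0⊕1⊕1 = 0
p4 = XOR of data positions {5,6,7} = 0⊕1⊕1 = 0
Parity bits p1,p2,p4 = 100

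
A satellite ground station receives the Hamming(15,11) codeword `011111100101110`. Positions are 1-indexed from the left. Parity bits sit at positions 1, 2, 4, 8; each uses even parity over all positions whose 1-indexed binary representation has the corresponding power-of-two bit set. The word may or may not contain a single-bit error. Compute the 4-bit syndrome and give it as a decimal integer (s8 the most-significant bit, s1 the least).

4

s1: b1⊕b3⊕b5⊕b7⊕b9⊕b11⊕b13⊕b15 = 0⊕1⊕1⊕1⊕0⊕0⊕1⊕0 = 0
s2: b2⊕b3⊕b6⊕b7⊕b10⊕b11⊕b14⊕b15 = 1⊕1⊕1⊕1⊕1⊕0⊕1⊕0 = 0
s4: b4⊕b5⊕b6⊕b7⊕b12⊕b13⊕b14⊕b15 = 1⊕1⊕1⊕1⊕1⊕1⊕1⊕0 = 1
s8: b8⊕b9⊕b10⊕b11⊕b12⊕b13⊕b14⊕b15 = 0⊕0⊕1⊕0⊕1⊕1⊕1⊕0 = 0
Syndrome (s8...s1) = 0100 → position 4.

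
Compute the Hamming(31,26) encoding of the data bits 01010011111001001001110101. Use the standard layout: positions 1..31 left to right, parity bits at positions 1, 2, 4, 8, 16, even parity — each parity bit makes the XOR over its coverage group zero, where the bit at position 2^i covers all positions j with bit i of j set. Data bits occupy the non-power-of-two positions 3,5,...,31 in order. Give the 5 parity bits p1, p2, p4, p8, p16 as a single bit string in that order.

Place data bits at non-power-of-two positions: b3=0, b5=1, b6=0, b7=1, b9=0, b10=0, b11=1, b12=1, b13=1, b14=1, b15=1, b17=0, b18=0, b19=1, b20=0, b21=0, b22=1, b23=0, b24=0, b25=1, b26=1, b27=1, b28=0, b29=1, b30=0, b31=1.
p1 = XOR of data positions {3,5,7,9,11,13,15,17,19,21,23,25,27,29,31} = 0⊕1⊕1⊕0⊕1⊕1⊕1⊕0⊕1⊕0⊕0⊕1⊕1⊕1⊕1 = 0
p2 = XOR of data positions {3,6,7,10,11,14,15,18,19,22,23,26,27,30,31} = 0⊕0⊕1⊕0⊕1⊕1⊕1⊕0⊕1⊕1⊕0⊕1⊕1⊕0⊕1 = 1
p4 = XOR of data positions {5,6,7,12,13,14,15,20,21,22,23,28,29,30,31} = 1⊕0⊕1⊕1⊕1⊕1⊕1⊕0⊕0⊕1⊕0⊕0⊕1⊕0⊕1 = 1
p8 = XOR of data positions {9,10,11,12,13,14,15,24,25,26,27,28,29,30,31} = 0⊕0⊕1⊕1⊕1⊕1⊕1⊕0⊕1⊕1⊕1⊕0⊕1⊕0⊕1 = 0
p16 = XOR of data positions {17,18,19,20,21,22,23,24,25,26,27,28,29,30,31} = 0⊕0⊕1⊕0⊕0⊕1⊕0⊕0⊕1⊕1⊕1⊕0⊕1⊕0⊕1 = 1
Parity bits p1,p2,p4,p8,p16 = 01101

01101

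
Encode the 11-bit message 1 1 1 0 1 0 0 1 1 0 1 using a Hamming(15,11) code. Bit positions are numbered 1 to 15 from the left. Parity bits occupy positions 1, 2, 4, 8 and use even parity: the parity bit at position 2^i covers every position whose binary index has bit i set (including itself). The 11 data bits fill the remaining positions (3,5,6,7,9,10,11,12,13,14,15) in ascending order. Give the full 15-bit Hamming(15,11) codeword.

Place data bits at non-power-of-two positions: b3=1, b5=1, b6=1, b7=0, b9=1, b10=0, b11=0, b12=1, b13=1, b14=0, b15=1.
p1 = XOR of data positions {3,5,7,9,11,13,15} = 1⊕1⊕0⊕1⊕0⊕1⊕1 = 1
p2 = XOR of data positions {3,6,7,10,11,14,15} = 1⊕1⊕0⊕0⊕0⊕0⊕1 = 1
p4 = XOR of data positions {5,6,7,12,13,14,15} = 1⊕1⊕0⊕1⊕1⊕0⊕1 = 1
p8 = XOR of data positions {9,10,11,12,13,14,15} = 1⊕0⊕0⊕1⊕1⊕0⊕1 = 0
Codeword b1..b15 = 111111001001101

111111001001101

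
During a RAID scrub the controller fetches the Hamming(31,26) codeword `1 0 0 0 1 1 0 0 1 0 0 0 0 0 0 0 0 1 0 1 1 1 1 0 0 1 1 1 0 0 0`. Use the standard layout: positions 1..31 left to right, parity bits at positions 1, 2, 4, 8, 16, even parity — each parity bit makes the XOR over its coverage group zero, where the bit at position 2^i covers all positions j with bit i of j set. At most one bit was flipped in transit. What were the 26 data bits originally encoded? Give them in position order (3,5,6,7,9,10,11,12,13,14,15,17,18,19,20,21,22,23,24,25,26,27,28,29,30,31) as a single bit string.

s1: b1⊕b3⊕b5⊕b7⊕b9⊕b11⊕b13⊕b15⊕b17⊕b19⊕b21⊕b23⊕b25⊕b27⊕b29⊕b31 = 1⊕0⊕1⊕0⊕1⊕0⊕0⊕0⊕0⊕0⊕1⊕1⊕0⊕1⊕0⊕0 = 0
s2: b2⊕b3⊕b6⊕b7⊕b10⊕b11⊕b14⊕b15⊕b18⊕b19⊕b22⊕b23⊕b26⊕b27⊕b30⊕b31 = 0⊕0⊕1⊕0⊕0⊕0⊕0⊕0⊕1⊕0⊕1⊕1⊕1⊕1⊕0⊕0 = 0
s4: b4⊕b5⊕b6⊕b7⊕b12⊕b13⊕b14⊕b15⊕b20⊕b21⊕b22⊕b23⊕b28⊕b29⊕b30⊕b31 = 0⊕1⊕1⊕0⊕0⊕0⊕0⊕0⊕1⊕1⊕1⊕1⊕1⊕0⊕0⊕0 = 1
s8: b8⊕b9⊕b10⊕b11⊕b12⊕b13⊕b14⊕b15⊕b24⊕b25⊕b26⊕b27⊕b28⊕b29⊕b30⊕b31 = 0⊕1⊕0⊕0⊕0⊕0⊕0⊕0⊕0⊕0⊕1⊕1⊕1⊕0⊕0⊕0 = 0
s16: b16⊕b17⊕b18⊕b19⊕b20⊕b21⊕b22⊕b23⊕b24⊕b25⊕b26⊕b27⊕b28⊕b29⊕b30⊕b31 = 0⊕0⊕1⊕0⊕1⊕1⊕1⊕1⊕0⊕0⊕1⊕1⊕1⊕0⊕0⊕0 = 0
Syndrome (s16...s1) = 00100 → position 4.
Flip bit 4: corrected codeword = 1001110010000000010111100111000
Data bits at positions 3,5,6,7,9,10,11,12,13,14,15,17,18,19,20,21,22,23,24,25,26,27,28,29,30,31: 01101000000010111100111000

01101000000010111100111000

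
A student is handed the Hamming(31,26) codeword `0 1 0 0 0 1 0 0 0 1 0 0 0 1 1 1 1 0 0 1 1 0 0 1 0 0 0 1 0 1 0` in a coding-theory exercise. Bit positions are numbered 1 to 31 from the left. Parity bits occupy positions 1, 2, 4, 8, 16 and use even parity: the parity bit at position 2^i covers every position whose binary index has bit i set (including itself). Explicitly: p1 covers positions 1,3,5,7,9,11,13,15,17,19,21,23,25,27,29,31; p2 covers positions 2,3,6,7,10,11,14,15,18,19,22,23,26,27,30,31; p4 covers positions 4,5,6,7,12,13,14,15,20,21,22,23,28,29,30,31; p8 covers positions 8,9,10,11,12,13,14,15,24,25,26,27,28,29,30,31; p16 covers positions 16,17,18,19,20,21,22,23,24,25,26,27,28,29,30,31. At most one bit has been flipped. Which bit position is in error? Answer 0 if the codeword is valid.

s1: b1⊕b3⊕b5⊕b7⊕b9⊕b11⊕b13⊕b15⊕b17⊕b19⊕b21⊕b23⊕b25⊕b27⊕b29⊕b31 = 0⊕0⊕0⊕0⊕0⊕0⊕0⊕1⊕1⊕0⊕1⊕0⊕0⊕0⊕0⊕0 = 1
s2: b2⊕b3⊕b6⊕b7⊕b10⊕b11⊕b14⊕b15⊕b18⊕b19⊕b22⊕b23⊕b26⊕b27⊕b30⊕b31 = 1⊕0⊕1⊕0⊕1⊕0⊕1⊕1⊕0⊕0⊕0⊕0⊕0⊕0⊕1⊕0 = 0
s4: b4⊕b5⊕b6⊕b7⊕b12⊕b13⊕b14⊕b15⊕b20⊕b21⊕b22⊕b23⊕b28⊕b29⊕b30⊕b31 = 0⊕0⊕1⊕0⊕0⊕0⊕1⊕1⊕1⊕1⊕0⊕0⊕1⊕0⊕1⊕0 = 1
s8: b8⊕b9⊕b10⊕b11⊕b12⊕b13⊕b14⊕b15⊕b24⊕b25⊕b26⊕b27⊕b28⊕b29⊕b30⊕b31 = 0⊕0⊕1⊕0⊕0⊕0⊕1⊕1⊕1⊕0⊕0⊕0⊕1⊕0⊕1⊕0 = 0
s16: b16⊕b17⊕b18⊕b19⊕b20⊕b21⊕b22⊕b23⊕b24⊕b25⊕b26⊕b27⊕b28⊕b29⊕b30⊕b31 = 1⊕1⊕0⊕0⊕1⊕1⊕0⊕0⊕1⊕0⊕0⊕0⊕1⊕0⊕1⊕0 = 1
Syndrome (s16...s1) = 10101 → position 21.

21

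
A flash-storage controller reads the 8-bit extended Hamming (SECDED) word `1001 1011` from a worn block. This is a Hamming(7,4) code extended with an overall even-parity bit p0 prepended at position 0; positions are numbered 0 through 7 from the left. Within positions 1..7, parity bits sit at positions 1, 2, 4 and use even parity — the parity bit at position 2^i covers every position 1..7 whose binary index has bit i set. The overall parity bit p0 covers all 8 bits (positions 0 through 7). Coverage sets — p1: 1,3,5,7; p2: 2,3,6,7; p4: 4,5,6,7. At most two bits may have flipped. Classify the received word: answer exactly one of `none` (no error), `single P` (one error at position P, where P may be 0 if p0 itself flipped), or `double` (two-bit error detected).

s1: b1⊕b3⊕b5⊕b7 = 0⊕1⊕0⊕1 = 0
s2: b2⊕b3⊕b6⊕b7 = 0⊕1⊕1⊕1 = 1
s4: b4⊕b5⊕b6⊕b7 = 1⊕0⊕1⊕1 = 1
Syndrome (s4...s1) = 110 → position 6.
Overall parity (XOR of all 8 bits, including p0): 1⊕0⊕0⊕1⊕1⊕0⊕1⊕1 = 1
Overall=1, syndrome position=6 → single-bit error at position 6.

single 6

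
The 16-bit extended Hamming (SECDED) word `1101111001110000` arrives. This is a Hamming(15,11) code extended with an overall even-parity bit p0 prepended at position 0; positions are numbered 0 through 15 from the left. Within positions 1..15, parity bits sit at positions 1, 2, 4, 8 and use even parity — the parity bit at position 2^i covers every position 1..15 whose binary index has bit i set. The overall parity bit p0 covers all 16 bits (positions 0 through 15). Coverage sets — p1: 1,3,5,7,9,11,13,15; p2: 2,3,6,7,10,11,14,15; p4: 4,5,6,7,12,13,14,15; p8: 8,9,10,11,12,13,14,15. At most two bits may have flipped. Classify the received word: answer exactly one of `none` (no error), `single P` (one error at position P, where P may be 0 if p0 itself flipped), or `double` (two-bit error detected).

single 13

s1: b1⊕b3⊕b5⊕b7⊕b9⊕b11⊕b13⊕b15 = 1⊕1⊕1⊕0⊕1⊕1⊕0⊕0 = 1
s2: b2⊕b3⊕b6⊕b7⊕b10⊕b11⊕b14⊕b15 = 0⊕1⊕1⊕0⊕1⊕1⊕0⊕0 = 0
s4: b4⊕b5⊕b6⊕b7⊕b12⊕b13⊕b14⊕b15 = 1⊕1⊕1⊕0⊕0⊕0⊕0⊕0 = 1
s8: b8⊕b9⊕b10⊕b11⊕b12⊕b13⊕b14⊕b15 = 0⊕1⊕1⊕1⊕0⊕0⊕0⊕0 = 1
Syndrome (s8...s1) = 1101 → position 13.
Overall parity (XOR of all 16 bits, including p0): 1⊕1⊕0⊕1⊕1⊕1⊕1⊕0⊕0⊕1⊕1⊕1⊕0⊕0⊕0⊕0 = 1
Overall=1, syndrome position=13 → single-bit error at position 13.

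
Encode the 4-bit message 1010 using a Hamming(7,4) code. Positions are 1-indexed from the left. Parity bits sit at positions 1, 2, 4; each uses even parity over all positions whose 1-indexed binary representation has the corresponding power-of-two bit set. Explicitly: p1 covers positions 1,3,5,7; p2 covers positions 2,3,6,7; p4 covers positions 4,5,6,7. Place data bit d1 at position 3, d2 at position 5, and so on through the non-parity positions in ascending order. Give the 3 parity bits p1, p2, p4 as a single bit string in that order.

101

Place data bits at non-power-of-two positions: b3=1, b5=0, b6=1, b7=0.
p1 = XOR of data positions {3,5,7} = 1⊕0⊕0 = 1
p2 = XOR of data positions {3,6,7} = 1⊕1⊕0 = 0
p4 = XOR of data positions {5,6,7} = 0⊕1⊕0 = 1
Parity bits p1,p2,p4 = 101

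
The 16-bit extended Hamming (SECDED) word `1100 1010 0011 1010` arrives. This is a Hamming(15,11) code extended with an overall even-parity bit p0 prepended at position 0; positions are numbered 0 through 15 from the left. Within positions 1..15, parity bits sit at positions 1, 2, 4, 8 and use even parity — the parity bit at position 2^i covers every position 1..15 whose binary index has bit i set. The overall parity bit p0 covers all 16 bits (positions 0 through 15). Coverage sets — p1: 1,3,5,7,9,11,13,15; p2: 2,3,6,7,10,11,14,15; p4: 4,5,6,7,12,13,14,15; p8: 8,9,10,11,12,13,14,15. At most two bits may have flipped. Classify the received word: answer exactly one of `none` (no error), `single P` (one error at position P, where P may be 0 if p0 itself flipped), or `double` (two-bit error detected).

s1: b1⊕b3⊕b5⊕b7⊕b9⊕b11⊕b13⊕b15 = 1⊕0⊕0⊕0⊕0⊕1⊕0⊕0 = 0
s2: b2⊕b3⊕b6⊕b7⊕b10⊕b11⊕b14⊕b15 = 0⊕0⊕1⊕0⊕1⊕1⊕1⊕0 = 0
s4: b4⊕b5⊕b6⊕b7⊕b12⊕b13⊕b14⊕b15 = 1⊕0⊕1⊕0⊕1⊕0⊕1⊕0 = 0
s8: b8⊕b9⊕b10⊕b11⊕b12⊕b13⊕b14⊕b15 = 0⊕0⊕1⊕1⊕1⊕0⊕1⊕0 = 0
Syndrome (s8...s1) = 0000 → position 0 (no error).
Overall parity (XOR of all 16 bits, including p0): 1⊕1⊕0⊕0⊕1⊕0⊕1⊕0⊕0⊕0⊕1⊕1⊕1⊕0⊕1⊕0 = 0
Overall=0, syndrome position=0 → no error.

none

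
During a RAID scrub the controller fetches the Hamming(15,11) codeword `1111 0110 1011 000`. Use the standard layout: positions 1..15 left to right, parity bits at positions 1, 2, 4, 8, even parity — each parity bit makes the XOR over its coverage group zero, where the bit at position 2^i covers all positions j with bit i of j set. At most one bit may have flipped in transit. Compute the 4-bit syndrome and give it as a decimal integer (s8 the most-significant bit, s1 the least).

s1: b1⊕b3⊕b5⊕b7⊕b9⊕b11⊕b13⊕b15 = 1⊕1⊕0⊕1⊕1⊕1⊕0⊕0 = 1
s2: b2⊕b3⊕b6⊕b7⊕b10⊕b11⊕b14⊕b15 = 1⊕1⊕1⊕1⊕0⊕1⊕0⊕0 = 1
s4: b4⊕b5⊕b6⊕b7⊕b12⊕b13⊕b14⊕b15 = 1⊕0⊕1⊕1⊕1⊕0⊕0⊕0 = 0
s8: b8⊕b9⊕b10⊕b11⊕b12⊕b13⊕b14⊕b15 = 0⊕1⊕0⊕1⊕1⊕0⊕0⊕0 = 1
Syndrome (s8...s1) = 1011 → position 11.

11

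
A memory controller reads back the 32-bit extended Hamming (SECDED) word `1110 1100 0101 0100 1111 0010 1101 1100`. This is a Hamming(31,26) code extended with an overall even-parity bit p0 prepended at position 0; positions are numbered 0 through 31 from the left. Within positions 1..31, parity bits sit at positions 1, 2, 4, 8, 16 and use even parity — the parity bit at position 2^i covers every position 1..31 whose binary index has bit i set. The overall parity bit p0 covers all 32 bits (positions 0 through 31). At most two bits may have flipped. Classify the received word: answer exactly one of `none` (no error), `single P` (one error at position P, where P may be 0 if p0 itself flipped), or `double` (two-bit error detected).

s1: b1⊕b3⊕b5⊕b7⊕b9⊕b11⊕b13⊕b15⊕b17⊕b19⊕b21⊕b23⊕b25⊕b27⊕b29⊕b31 = 1⊕0⊕1⊕0⊕1⊕1⊕1⊕0⊕1⊕1⊕0⊕0⊕1⊕1⊕1⊕0 = 0
s2: b2⊕b3⊕b6⊕b7⊕b10⊕b11⊕b14⊕b15⊕b18⊕b19⊕b22⊕b23⊕b26⊕b27⊕b30⊕b31 = 1⊕0⊕0⊕0⊕0⊕1⊕0⊕0⊕1⊕1⊕1⊕0⊕0⊕1⊕0⊕0 = 0
s4: b4⊕b5⊕b6⊕b7⊕b12⊕b13⊕b14⊕b15⊕b20⊕b21⊕b22⊕b23⊕b28⊕b29⊕b30⊕b31 = 1⊕1⊕0⊕0⊕0⊕1⊕0⊕0⊕0⊕0⊕1⊕0⊕1⊕1⊕0⊕0 = 0
s8: b8⊕b9⊕b10⊕b11⊕b12⊕b13⊕b14⊕b15⊕b24⊕b25⊕b26⊕b27⊕b28⊕b29⊕b30⊕b31 = 0⊕1⊕0⊕1⊕0⊕1⊕0⊕0⊕1⊕1⊕0⊕1⊕1⊕1⊕0⊕0 = 0
s16: b16⊕b17⊕b18⊕b19⊕b20⊕b21⊕b22⊕b23⊕b24⊕b25⊕b26⊕b27⊕b28⊕b29⊕b30⊕b31 = 1⊕1⊕1⊕1⊕0⊕0⊕1⊕0⊕1⊕1⊕0⊕1⊕1⊕1⊕0⊕0 = 0
Syndrome (s16...s1) = 00000 → position 0 (no error).
Overall parity (XOR of all 32 bits, including p0): 1⊕1⊕1⊕0⊕1⊕1⊕0⊕0⊕0⊕1⊕0⊕1⊕0⊕1⊕0⊕0⊕1⊕1⊕1⊕1⊕0⊕0⊕1⊕0⊕1⊕1⊕0⊕1⊕1⊕1⊕0⊕0 = 0
Overall=0, syndrome position=0 → no error.

none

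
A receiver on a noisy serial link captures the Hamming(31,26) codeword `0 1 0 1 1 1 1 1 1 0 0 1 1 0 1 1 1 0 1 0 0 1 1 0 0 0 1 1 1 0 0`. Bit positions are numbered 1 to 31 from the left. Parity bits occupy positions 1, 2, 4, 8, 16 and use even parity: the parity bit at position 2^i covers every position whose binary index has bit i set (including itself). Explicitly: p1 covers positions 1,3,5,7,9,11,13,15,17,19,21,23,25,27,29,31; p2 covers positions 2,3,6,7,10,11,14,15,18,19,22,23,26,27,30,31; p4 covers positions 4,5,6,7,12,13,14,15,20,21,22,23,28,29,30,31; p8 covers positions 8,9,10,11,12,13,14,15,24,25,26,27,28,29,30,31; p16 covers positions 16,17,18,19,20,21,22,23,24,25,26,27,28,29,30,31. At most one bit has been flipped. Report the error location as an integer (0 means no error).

s1: b1⊕b3⊕b5⊕b7⊕b9⊕b11⊕b13⊕b15⊕b17⊕b19⊕b21⊕b23⊕b25⊕b27⊕b29⊕b31 = 0⊕0⊕1⊕1⊕1⊕0⊕1⊕1⊕1⊕1⊕0⊕1⊕0⊕1⊕1⊕0 = 0
s2: b2⊕b3⊕b6⊕b7⊕b10⊕b11⊕b14⊕b15⊕b18⊕b19⊕b22⊕b23⊕b26⊕b27⊕b30⊕b31 = 1⊕0⊕1⊕1⊕0⊕0⊕0⊕1⊕0⊕1⊕1⊕1⊕0⊕1⊕0⊕0 = 0
s4: b4⊕b5⊕b6⊕b7⊕b12⊕b13⊕b14⊕b15⊕b20⊕b21⊕b22⊕b23⊕b28⊕b29⊕b30⊕b31 = 1⊕1⊕1⊕1⊕1⊕1⊕0⊕1⊕0⊕0⊕1⊕1⊕1⊕1⊕0⊕0 = 1
s8: b8⊕b9⊕b10⊕b11⊕b12⊕b13⊕b14⊕b15⊕b24⊕b25⊕b26⊕b27⊕b28⊕b29⊕b30⊕b31 = 1⊕1⊕0⊕0⊕1⊕1⊕0⊕1⊕0⊕0⊕0⊕1⊕1⊕1⊕0⊕0 = 0
s16: b16⊕b17⊕b18⊕b19⊕b20⊕b21⊕b22⊕b23⊕b24⊕b25⊕b26⊕b27⊕b28⊕b29⊕b30⊕b31 = 1⊕1⊕0⊕1⊕0⊕0⊕1⊕1⊕0⊕0⊕0⊕1⊕1⊕1⊕0⊕0 = 0
Syndrome (s16...s1) = 00100 → position 4.

4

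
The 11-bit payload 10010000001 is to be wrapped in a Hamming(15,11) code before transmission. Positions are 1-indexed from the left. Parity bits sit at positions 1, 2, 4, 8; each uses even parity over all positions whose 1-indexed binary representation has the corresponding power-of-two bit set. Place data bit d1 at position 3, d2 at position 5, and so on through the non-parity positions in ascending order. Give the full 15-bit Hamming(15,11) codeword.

111000110000001

Place data bits at non-power-of-two positions: b3=1, b5=0, b6=0, b7=1, b9=0, b10=0, b11=0, b12=0, b13=0, b14=0, b15=1.
p1 = XOR of data positions {3,5,7,9,11,13,15} = 1⊕0⊕1⊕0⊕0⊕0⊕1 = 1
p2 = XOR of data positions {3,6,7,10,11,14,15} = 1⊕0⊕1⊕0⊕0⊕0⊕1 = 1
p4 = XOR of data positions {5,6,7,12,13,14,15} = 0⊕0⊕1⊕0⊕0⊕0⊕1 = 0
p8 = XOR of data positions {9,10,11,12,13,14,15} = 0⊕0⊕0⊕0⊕0⊕0⊕1 = 1
Codeword b1..b15 = 111000110000001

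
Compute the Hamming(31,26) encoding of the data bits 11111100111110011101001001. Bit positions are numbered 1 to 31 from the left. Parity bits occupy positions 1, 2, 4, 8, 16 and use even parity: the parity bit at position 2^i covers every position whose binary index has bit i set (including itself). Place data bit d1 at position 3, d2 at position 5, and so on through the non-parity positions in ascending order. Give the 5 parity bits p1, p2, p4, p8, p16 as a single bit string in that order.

Place data bits at non-power-of-two positions: b3=1, b5=1, b6=1, b7=1, b9=1, b10=1, b11=0, b12=0, b13=1, b14=1, b15=1, b17=1, b18=1, b19=0, b20=0, b21=1, b22=1, b23=1, b24=0, b25=1, b26=0, b27=0, b28=1, b29=0, b30=0, b31=1.
p1 = XOR of data positions {3,5,7,9,11,13,15,17,19,21,23,25,27,29,31} = 1⊕1⊕1⊕1⊕0⊕1⊕1⊕1⊕0⊕1⊕1⊕1⊕0⊕0⊕1 = 1
p2 = XOR of data positions {3,6,7,10,11,14,15,18,19,22,23,26,27,30,31} = 1⊕1⊕1⊕1⊕0⊕1⊕1⊕1⊕0⊕1⊕1⊕0⊕0⊕0⊕1 = 0
p4 = XOR of data positions {5,6,7,12,13,14,15,20,21,22,23,28,29,30,31} = 1⊕1⊕1⊕0⊕1⊕1⊕1⊕0⊕1⊕1⊕1⊕1⊕0⊕0⊕1 = 1
p8 = XOR of data positions {9,10,11,12,13,14,15,24,25,26,27,28,29,30,31} = 1⊕1⊕0⊕0⊕1⊕1⊕1⊕0⊕1⊕0⊕0⊕1⊕0⊕0⊕1 = 0
p16 = XOR of data positions {17,18,19,20,21,22,23,24,25,26,27,28,29,30,31} = 1⊕1⊕0⊕0⊕1⊕1⊕1⊕0⊕1⊕0⊕0⊕1⊕0⊕0⊕1 = 0
Parity bits p1,p2,p4,p8,p16 = 10100

10100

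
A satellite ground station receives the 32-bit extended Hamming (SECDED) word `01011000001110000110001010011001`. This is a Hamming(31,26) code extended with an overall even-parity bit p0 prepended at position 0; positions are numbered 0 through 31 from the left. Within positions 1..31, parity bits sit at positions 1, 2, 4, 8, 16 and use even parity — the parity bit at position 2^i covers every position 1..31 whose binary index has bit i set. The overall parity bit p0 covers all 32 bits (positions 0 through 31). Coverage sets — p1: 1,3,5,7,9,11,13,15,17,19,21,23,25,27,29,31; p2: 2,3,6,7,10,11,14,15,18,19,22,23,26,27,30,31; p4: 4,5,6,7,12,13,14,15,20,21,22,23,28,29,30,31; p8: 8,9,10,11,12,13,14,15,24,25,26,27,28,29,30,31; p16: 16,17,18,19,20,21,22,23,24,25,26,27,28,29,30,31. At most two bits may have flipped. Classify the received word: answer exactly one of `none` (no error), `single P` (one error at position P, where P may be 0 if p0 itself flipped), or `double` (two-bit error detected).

single 30

s1: b1⊕b3⊕b5⊕b7⊕b9⊕b11⊕b13⊕b15⊕b17⊕b19⊕b21⊕b23⊕b25⊕b27⊕b29⊕b31 = 1⊕1⊕0⊕0⊕0⊕1⊕0⊕0⊕1⊕0⊕0⊕0⊕0⊕1⊕0⊕1 = 0
s2: b2⊕b3⊕b6⊕b7⊕b10⊕b11⊕b14⊕b15⊕b18⊕b19⊕b22⊕b23⊕b26⊕b27⊕b30⊕b31 = 0⊕1⊕0⊕0⊕1⊕1⊕0⊕0⊕1⊕0⊕1⊕0⊕0⊕1⊕0⊕1 = 1
s4: b4⊕b5⊕b6⊕b7⊕b12⊕b13⊕b14⊕b15⊕b20⊕b21⊕b22⊕b23⊕b28⊕b29⊕b30⊕b31 = 1⊕0⊕0⊕0⊕1⊕0⊕0⊕0⊕0⊕0⊕1⊕0⊕1⊕0⊕0⊕1 = 1
s8: b8⊕b9⊕b10⊕b11⊕b12⊕b13⊕b14⊕b15⊕b24⊕b25⊕b26⊕b27⊕b28⊕b29⊕b30⊕b31 = 0⊕0⊕1⊕1⊕1⊕0⊕0⊕0⊕1⊕0⊕0⊕1⊕1⊕0⊕0⊕1 = 1
s16: b16⊕b17⊕b18⊕b19⊕b20⊕b21⊕b22⊕b23⊕b24⊕b25⊕b26⊕b27⊕b28⊕b29⊕b30⊕b31 = 0⊕1⊕1⊕0⊕0⊕0⊕1⊕0⊕1⊕0⊕0⊕1⊕1⊕0⊕0⊕1 = 1
Syndrome (s16...s1) = 11110 → position 30.
Overall parity (XOR of all 32 bits, including p0): 0⊕1⊕0⊕1⊕1⊕0⊕0⊕0⊕0⊕0⊕1⊕1⊕1⊕0⊕0⊕0⊕0⊕1⊕1⊕0⊕0⊕0⊕1⊕0⊕1⊕0⊕0⊕1⊕1⊕0⊕0⊕1 = 1
Overall=1, syndrome position=30 → single-bit error at position 30.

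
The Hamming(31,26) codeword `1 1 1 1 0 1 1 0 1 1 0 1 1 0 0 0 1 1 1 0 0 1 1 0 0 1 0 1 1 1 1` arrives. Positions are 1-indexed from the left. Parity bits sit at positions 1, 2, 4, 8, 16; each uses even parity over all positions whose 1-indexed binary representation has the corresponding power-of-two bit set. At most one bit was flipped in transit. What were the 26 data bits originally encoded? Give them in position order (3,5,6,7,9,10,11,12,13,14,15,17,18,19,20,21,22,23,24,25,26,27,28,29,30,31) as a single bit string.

10111100100111001100101111

s1: b1⊕b3⊕b5⊕b7⊕b9⊕b11⊕b13⊕b15⊕b17⊕b19⊕b21⊕b23⊕b25⊕b27⊕b29⊕b31 = 1⊕1⊕0⊕1⊕1⊕0⊕1⊕0⊕1⊕1⊕0⊕1⊕0⊕0⊕1⊕1 = 0
s2: b2⊕b3⊕b6⊕b7⊕b10⊕b11⊕b14⊕b15⊕b18⊕b19⊕b22⊕b23⊕b26⊕b27⊕b30⊕b31 = 1⊕1⊕1⊕1⊕1⊕0⊕0⊕0⊕1⊕1⊕1⊕1⊕1⊕0⊕1⊕1 = 0
s4: b4⊕b5⊕b6⊕b7⊕b12⊕b13⊕b14⊕b15⊕b20⊕b21⊕b22⊕b23⊕b28⊕b29⊕b30⊕b31 = 1⊕0⊕1⊕1⊕1⊕1⊕0⊕0⊕0⊕0⊕1⊕1⊕1⊕1⊕1⊕1 = 1
s8: b8⊕b9⊕b10⊕b11⊕b12⊕b13⊕b14⊕b15⊕b24⊕b25⊕b26⊕b27⊕b28⊕b29⊕b30⊕b31 = 0⊕1⊕1⊕0⊕1⊕1⊕0⊕0⊕0⊕0⊕1⊕0⊕1⊕1⊕1⊕1 = 1
s16: b16⊕b17⊕b18⊕b19⊕b20⊕b21⊕b22⊕b23⊕b24⊕b25⊕b26⊕b27⊕b28⊕b29⊕b30⊕b31 = 0⊕1⊕1⊕1⊕0⊕0⊕1⊕1⊕0⊕0⊕1⊕0⊕1⊕1⊕1⊕1 = 0
Syndrome (s16...s1) = 01100 → position 12.
Flip bit 12: corrected codeword = 1111011011001000111001100101111
Data bits at positions 3,5,6,7,9,10,11,12,13,14,15,17,18,19,20,21,22,23,24,25,26,27,28,29,30,31: 10111100100111001100101111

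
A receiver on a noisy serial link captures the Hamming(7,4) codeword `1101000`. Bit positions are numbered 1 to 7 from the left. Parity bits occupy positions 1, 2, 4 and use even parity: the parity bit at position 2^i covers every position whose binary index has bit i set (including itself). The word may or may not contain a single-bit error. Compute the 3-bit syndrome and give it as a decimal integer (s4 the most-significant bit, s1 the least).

s1: b1⊕b3⊕b5⊕b7 = 1⊕0⊕0⊕0 = 1
s2: b2⊕b3⊕b6⊕b7 = 1⊕0⊕0⊕0 = 1
s4: b4⊕b5⊕b6⊕b7 = 1⊕0⊕0⊕0 = 1
Syndrome (s4...s1) = 111 → position 7.

7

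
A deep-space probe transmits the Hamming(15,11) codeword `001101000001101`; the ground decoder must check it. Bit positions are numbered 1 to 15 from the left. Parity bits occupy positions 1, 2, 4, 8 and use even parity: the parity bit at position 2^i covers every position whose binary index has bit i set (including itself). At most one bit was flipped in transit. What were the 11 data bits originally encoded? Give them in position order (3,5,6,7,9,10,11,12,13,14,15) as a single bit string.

10100001100

s1: b1⊕b3⊕b5⊕b7⊕b9⊕b11⊕b13⊕b15 = 0⊕1⊕0⊕0⊕0⊕0⊕1⊕1 = 1
s2: b2⊕b3⊕b6⊕b7⊕b10⊕b11⊕b14⊕b15 = 0⊕1⊕1⊕0⊕0⊕0⊕0⊕1 = 1
s4: b4⊕b5⊕b6⊕b7⊕b12⊕b13⊕b14⊕b15 = 1⊕0⊕1⊕0⊕1⊕1⊕0⊕1 = 1
s8: b8⊕b9⊕b10⊕b11⊕b12⊕b13⊕b14⊕b15 = 0⊕0⊕0⊕0⊕1⊕1⊕0⊕1 = 1
Syndrome (s8...s1) = 1111 → position 15.
Flip bit 15: corrected codeword = 001101000001100
Data bits at positions 3,5,6,7,9,10,11,12,13,14,15: 10100001100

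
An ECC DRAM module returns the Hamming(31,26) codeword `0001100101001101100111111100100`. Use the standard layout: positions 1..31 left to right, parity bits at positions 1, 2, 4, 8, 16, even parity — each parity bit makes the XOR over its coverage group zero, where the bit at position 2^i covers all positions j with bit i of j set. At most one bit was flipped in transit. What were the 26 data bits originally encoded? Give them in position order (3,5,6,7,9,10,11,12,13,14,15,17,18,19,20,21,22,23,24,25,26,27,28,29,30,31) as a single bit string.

01010100110100111111100100

s1: b1⊕b3⊕b5⊕b7⊕b9⊕b11⊕b13⊕b15⊕b17⊕b19⊕b21⊕b23⊕b25⊕b27⊕b29⊕b31 = 0⊕0⊕1⊕0⊕0⊕0⊕1⊕0⊕1⊕0⊕1⊕1⊕1⊕0⊕1⊕0 = 1
s2: b2⊕b3⊕b6⊕b7⊕b10⊕b11⊕b14⊕b15⊕b18⊕b19⊕b22⊕b23⊕b26⊕b27⊕b30⊕b31 = 0⊕0⊕0⊕0⊕1⊕0⊕1⊕0⊕0⊕0⊕1⊕1⊕1⊕0⊕0⊕0 = 1
s4: b4⊕b5⊕b6⊕b7⊕b12⊕b13⊕b14⊕b15⊕b20⊕b21⊕b22⊕b23⊕b28⊕b29⊕b30⊕b31 = 1⊕1⊕0⊕0⊕0⊕1⊕1⊕0⊕1⊕1⊕1⊕1⊕0⊕1⊕0⊕0 = 1
s8: b8⊕b9⊕b10⊕b11⊕b12⊕b13⊕b14⊕b15⊕b24⊕b25⊕b26⊕b27⊕b28⊕b29⊕b30⊕b31 = 1⊕0⊕1⊕0⊕0⊕1⊕1⊕0⊕1⊕1⊕1⊕0⊕0⊕1⊕0⊕0 = 0
s16: b16⊕b17⊕b18⊕b19⊕b20⊕b21⊕b22⊕b23⊕b24⊕b25⊕b26⊕b27⊕b28⊕b29⊕b30⊕b31 = 1⊕1⊕0⊕0⊕1⊕1⊕1⊕1⊕1⊕1⊕1⊕0⊕0⊕1⊕0⊕0 = 0
Syndrome (s16...s1) = 00111 → position 7.
Flip bit 7: corrected codeword = 0001101101001101100111111100100
Data bits at positions 3,5,6,7,9,10,11,12,13,14,15,17,18,19,20,21,22,23,24,25,26,27,28,29,30,31: 01010100110100111111100100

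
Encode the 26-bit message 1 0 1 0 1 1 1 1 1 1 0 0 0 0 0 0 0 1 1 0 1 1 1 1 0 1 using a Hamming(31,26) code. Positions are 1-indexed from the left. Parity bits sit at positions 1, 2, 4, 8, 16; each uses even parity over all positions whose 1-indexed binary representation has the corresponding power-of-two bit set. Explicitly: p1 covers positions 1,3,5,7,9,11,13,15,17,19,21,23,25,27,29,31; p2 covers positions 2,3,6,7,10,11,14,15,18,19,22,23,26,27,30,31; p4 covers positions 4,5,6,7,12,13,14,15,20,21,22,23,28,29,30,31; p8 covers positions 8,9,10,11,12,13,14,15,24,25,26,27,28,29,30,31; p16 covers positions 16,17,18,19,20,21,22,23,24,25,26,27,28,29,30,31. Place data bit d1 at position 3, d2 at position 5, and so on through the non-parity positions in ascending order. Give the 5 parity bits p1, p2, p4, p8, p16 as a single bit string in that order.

01001

Place data bits at non-power-of-two positions: b3=1, b5=0, b6=1, b7=0, b9=1, b10=1, b11=1, b12=1, b13=1, b14=1, b15=0, b17=0, b18=0, b19=0, b20=0, b21=0, b22=0, b23=1, b24=1, b25=0, b26=1, b27=1, b28=1, b29=1, b30=0, b31=1.
p1 = XOR of data positions {3,5,7,9,11,13,15,17,19,21,23,25,27,29,31} = 1⊕0⊕0⊕1⊕1⊕1⊕0⊕0⊕0⊕0⊕1⊕0⊕1⊕1⊕1 = 0
p2 = XOR of data positions {3,6,7,10,11,14,15,18,19,22,23,26,27,30,31} = 1⊕1⊕0⊕1⊕1⊕1⊕0⊕0⊕0⊕0⊕1⊕1⊕1⊕0⊕1 = 1
p4 = XOR of data positions {5,6,7,12,13,14,15,20,21,22,23,28,29,30,31} = 0⊕1⊕0⊕1⊕1⊕1⊕0⊕0⊕0⊕0⊕1⊕1⊕1⊕0⊕1 = 0
p8 = XOR of data positions {9,10,11,12,13,14,15,24,25,26,27,28,29,30,31} = 1⊕1⊕1⊕1⊕1⊕1⊕0⊕1⊕0⊕1⊕1⊕1⊕1⊕0⊕1 = 0
p16 = XOR of data positions {17,18,19,20,21,22,23,24,25,26,27,28,29,30,31} = 0⊕0⊕0⊕0⊕0⊕0⊕1⊕1⊕0⊕1⊕1⊕1⊕1⊕0⊕1 = 1
Parity bits p1,p2,p4,p8,p16 = 01001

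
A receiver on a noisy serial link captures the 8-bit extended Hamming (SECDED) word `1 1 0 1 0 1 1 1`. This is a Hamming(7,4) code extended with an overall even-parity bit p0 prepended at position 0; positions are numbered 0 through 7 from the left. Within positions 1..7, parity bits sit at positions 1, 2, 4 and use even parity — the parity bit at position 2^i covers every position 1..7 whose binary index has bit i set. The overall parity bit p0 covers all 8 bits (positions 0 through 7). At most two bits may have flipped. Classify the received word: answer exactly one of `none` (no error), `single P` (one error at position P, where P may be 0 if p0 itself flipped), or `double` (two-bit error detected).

double

s1: b1⊕b3⊕b5⊕b7 = 1⊕1⊕1⊕1 = 0
s2: b2⊕b3⊕b6⊕b7 = 0⊕1⊕1⊕1 = 1
s4: b4⊕b5⊕b6⊕b7 = 0⊕1⊕1⊕1 = 1
Syndrome (s4...s1) = 110 → position 6.
Overall parity (XOR of all 8 bits, including p0): 1⊕1⊕0⊕1⊕0⊕1⊕1⊕1 = 0
Overall=0, syndrome position=6 → double-bit error detected (uncorrectable).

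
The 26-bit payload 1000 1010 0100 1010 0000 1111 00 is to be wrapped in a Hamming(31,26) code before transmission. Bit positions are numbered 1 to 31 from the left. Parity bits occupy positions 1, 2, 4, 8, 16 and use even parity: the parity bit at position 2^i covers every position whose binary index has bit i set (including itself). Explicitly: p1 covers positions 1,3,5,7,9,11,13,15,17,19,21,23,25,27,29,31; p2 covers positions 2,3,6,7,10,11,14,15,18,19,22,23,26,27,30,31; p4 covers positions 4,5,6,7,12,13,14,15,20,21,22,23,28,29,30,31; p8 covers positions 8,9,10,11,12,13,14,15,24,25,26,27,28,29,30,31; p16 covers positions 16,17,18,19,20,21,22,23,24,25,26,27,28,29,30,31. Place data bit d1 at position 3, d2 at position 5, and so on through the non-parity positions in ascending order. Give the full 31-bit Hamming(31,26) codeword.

1010000110100100010100000111100

Place data bits at non-power-of-two positions: b3=1, b5=0, b6=0, b7=0, b9=1, b10=0, b11=1, b12=0, b13=0, b14=1, b15=0, b17=0, b18=1, b19=0, b20=1, b21=0, b22=0, b23=0, b24=0, b25=0, b26=1, b27=1, b28=1, b29=1, b30=0, b31=0.
p1 = XOR of data positions {3,5,7,9,11,13,15,17,19,21,23,25,27,29,31} = 1⊕0⊕0⊕1⊕1⊕0⊕0⊕0⊕0⊕0⊕0⊕0⊕1⊕1⊕0 = 1
p2 = XOR of data positions {3,6,7,10,11,14,15,18,19,22,23,26,27,30,31} = 1⊕0⊕0⊕0⊕1⊕1⊕0⊕1⊕0⊕0⊕0⊕1⊕1⊕0⊕0 = 0
p4 = XOR of data positions {5,6,7,12,13,14,15,20,21,22,23,28,29,30,31} = 0⊕0⊕0⊕0⊕0⊕1⊕0⊕1⊕0⊕0⊕0⊕1⊕1⊕0⊕0 = 0
p8 = XOR of data positions {9,10,11,12,13,14,15,24,25,26,27,28,29,30,31} = 1⊕0⊕1⊕0⊕0⊕1⊕0⊕0⊕0⊕1⊕1⊕1⊕1⊕0⊕0 = 1
p16 = XOR of data positions {17,18,19,20,21,22,23,24,25,26,27,28,29,30,31} = 0⊕1⊕0⊕1⊕0⊕0⊕0⊕0⊕0⊕1⊕1⊕1⊕1⊕0⊕0 = 0
Codeword b1..b31 = 1010000110100100010100000111100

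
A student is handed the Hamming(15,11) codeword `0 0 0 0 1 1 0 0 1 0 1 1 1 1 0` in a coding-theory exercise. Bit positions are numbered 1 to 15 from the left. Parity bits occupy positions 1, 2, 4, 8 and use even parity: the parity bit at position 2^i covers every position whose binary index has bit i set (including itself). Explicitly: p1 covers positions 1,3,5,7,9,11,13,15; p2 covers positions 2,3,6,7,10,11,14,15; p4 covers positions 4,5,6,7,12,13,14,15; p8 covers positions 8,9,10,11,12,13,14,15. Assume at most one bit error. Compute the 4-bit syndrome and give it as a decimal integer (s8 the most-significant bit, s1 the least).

s1: b1⊕b3⊕b5⊕b7⊕b9⊕b11⊕b13⊕b15 = 0⊕0⊕1⊕0⊕1⊕1⊕1⊕0 = 0
s2: b2⊕b3⊕b6⊕b7⊕b10⊕b11⊕b14⊕b15 = 0⊕0⊕1⊕0⊕0⊕1⊕1⊕0 = 1
s4: b4⊕b5⊕b6⊕b7⊕b12⊕b13⊕b14⊕b15 = 0⊕1⊕1⊕0⊕1⊕1⊕1⊕0 = 1
s8: b8⊕b9⊕b10⊕b11⊕b12⊕b13⊕b14⊕b15 = 0⊕1⊕0⊕1⊕1⊕1⊕1⊕0 = 1
Syndrome (s8...s1) = 1110 → position 14.

14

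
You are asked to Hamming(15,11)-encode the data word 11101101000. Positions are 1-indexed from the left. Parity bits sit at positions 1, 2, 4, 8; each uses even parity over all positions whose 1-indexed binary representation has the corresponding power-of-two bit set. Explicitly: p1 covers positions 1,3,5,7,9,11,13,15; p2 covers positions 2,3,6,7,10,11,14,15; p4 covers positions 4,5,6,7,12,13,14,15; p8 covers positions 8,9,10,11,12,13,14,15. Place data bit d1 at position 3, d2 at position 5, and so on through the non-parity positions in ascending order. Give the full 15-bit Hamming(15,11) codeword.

Place data bits at non-power-of-two positions: b3=1, b5=1, b6=1, b7=0, b9=1, b10=1, b11=0, b12=1, b13=0, b14=0, b15=0.
p1 = XOR of data positions {3,5,7,9,11,13,15} = 1⊕1⊕0⊕1⊕0⊕0⊕0 = 1
p2 = XOR of data positions {3,6,7,10,11,14,15} = 1⊕1⊕0⊕1⊕0⊕0⊕0 = 1
p4 = XOR of data positions {5,6,7,12,13,14,15} = 1⊕1⊕0⊕1⊕0⊕0⊕0 = 1
p8 = XOR of data positions {9,10,11,12,13,14,15} = 1⊕1⊕0⊕1⊕0⊕0⊕0 = 1
Codeword b1..b15 = 111111011101000

111111011101000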